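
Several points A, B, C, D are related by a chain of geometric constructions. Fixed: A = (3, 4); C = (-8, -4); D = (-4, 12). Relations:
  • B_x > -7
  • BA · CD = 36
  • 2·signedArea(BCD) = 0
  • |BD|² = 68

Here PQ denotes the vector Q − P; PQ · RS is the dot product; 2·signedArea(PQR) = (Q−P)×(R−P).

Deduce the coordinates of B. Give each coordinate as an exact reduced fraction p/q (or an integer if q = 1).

1. B_x = -6  [2·signedArea(BCD) = 0 ∩ BA · CD = 36]
2. B_y = 4  [2·signedArea(BCD) = 0 ∩ BA · CD = 36]
   → B = (-6, 4)

B = (-6, 4)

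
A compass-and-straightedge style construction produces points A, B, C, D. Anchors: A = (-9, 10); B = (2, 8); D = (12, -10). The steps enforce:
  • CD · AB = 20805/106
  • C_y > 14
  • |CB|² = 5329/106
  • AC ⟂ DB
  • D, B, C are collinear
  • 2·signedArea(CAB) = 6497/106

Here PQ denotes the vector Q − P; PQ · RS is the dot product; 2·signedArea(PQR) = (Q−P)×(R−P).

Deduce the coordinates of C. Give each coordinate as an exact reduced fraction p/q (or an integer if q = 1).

1. C_x = -153/106  [D, B, C are collinear ∩ AC ⟂ DB]
2. C_y = 1505/106  [D, B, C are collinear ∩ AC ⟂ DB]
   → C = (-153/106, 1505/106)

C = (-153/106, 1505/106)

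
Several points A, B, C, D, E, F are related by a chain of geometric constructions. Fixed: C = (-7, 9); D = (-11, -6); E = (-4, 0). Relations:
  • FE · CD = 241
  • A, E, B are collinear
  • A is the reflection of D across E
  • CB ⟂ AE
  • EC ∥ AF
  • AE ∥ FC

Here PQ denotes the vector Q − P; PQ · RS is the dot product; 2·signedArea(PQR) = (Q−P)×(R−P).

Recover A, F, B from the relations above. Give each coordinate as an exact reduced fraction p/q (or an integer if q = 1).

A = (3, 6)
B = (-109/85, 198/85)
F = (0, 15)

1. A_x = 3  [A is the reflection of D across E]
2. A_y = 6  [A is the reflection of D across E]
   → A = (3, 6)
3. F_x = 0  [AE ∥ FC ∩ EC ∥ AF]
4. F_y = 15  [AE ∥ FC ∩ EC ∥ AF]
   → F = (0, 15)
5. B_x = -109/85  [A, E, B are collinear ∩ CB ⟂ AE]
6. B_y = 198/85  [A, E, B are collinear ∩ CB ⟂ AE]
   → B = (-109/85, 198/85)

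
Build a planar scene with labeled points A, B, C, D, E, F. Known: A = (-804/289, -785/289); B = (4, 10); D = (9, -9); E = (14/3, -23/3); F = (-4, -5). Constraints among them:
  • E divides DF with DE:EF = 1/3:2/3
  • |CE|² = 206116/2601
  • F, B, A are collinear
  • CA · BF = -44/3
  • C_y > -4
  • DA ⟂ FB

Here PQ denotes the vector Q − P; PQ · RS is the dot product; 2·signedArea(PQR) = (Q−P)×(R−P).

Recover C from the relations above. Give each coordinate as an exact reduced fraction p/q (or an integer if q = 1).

C = (-2764/867, -1005/289)

1. C_x = -2764/867  [line 8·x + 15·y + 233/3 = 0 ∩ |CE|² = 206116/2601]
2. C_y = -1005/289  [line 8·x + 15·y + 233/3 = 0 ∩ |CE|² = 206116/2601]
   → C = (-2764/867, -1005/289)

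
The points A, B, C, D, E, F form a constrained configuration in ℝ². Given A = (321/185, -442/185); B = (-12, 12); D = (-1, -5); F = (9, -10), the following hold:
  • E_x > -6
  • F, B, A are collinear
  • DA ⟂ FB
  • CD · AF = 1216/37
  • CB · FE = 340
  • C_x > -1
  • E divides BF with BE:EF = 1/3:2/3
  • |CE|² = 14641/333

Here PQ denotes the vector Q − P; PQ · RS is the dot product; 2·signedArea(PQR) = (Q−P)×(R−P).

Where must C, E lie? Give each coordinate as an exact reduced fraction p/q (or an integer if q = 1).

1. E_x = -5  [E divides BF with BE:EF = 1/3:2/3]
2. E_y = 14/3  [E divides BF with BE:EF = 1/3:2/3]
   → E = (-5, 14/3)
3. C_x = -78/185  [line -1344/185·x + 1408/185·y + -384/185 = 0 ∩ |CE|² = 14641/333]
4. C_y = -24/185  [line -1344/185·x + 1408/185·y + -384/185 = 0 ∩ |CE|² = 14641/333]
   → C = (-78/185, -24/185)

C = (-78/185, -24/185)
E = (-5, 14/3)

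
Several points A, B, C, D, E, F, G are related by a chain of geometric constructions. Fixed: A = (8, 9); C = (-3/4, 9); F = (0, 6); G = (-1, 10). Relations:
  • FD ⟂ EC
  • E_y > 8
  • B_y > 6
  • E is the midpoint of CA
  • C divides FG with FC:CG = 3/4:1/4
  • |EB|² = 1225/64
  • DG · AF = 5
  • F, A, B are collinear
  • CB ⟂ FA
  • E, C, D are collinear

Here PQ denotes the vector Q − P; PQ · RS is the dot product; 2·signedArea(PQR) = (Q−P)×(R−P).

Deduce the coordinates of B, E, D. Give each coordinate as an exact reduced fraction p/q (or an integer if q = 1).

B = (24/73, 447/73)
D = (0, 9)
E = (29/8, 9)

1. B_x = 24/73  [F, A, B are collinear ∩ CB ⟂ FA]
2. B_y = 447/73  [F, A, B are collinear ∩ CB ⟂ FA]
   → B = (24/73, 447/73)
3. E_x = 29/8  [E is the midpoint of CA]
4. E_y = 9  [E is the midpoint of CA]
   → E = (29/8, 9)
5. D_x = 0  [E, C, D are collinear ∩ FD ⟂ EC]
6. D_y = 9  [E, C, D are collinear ∩ FD ⟂ EC]
   → D = (0, 9)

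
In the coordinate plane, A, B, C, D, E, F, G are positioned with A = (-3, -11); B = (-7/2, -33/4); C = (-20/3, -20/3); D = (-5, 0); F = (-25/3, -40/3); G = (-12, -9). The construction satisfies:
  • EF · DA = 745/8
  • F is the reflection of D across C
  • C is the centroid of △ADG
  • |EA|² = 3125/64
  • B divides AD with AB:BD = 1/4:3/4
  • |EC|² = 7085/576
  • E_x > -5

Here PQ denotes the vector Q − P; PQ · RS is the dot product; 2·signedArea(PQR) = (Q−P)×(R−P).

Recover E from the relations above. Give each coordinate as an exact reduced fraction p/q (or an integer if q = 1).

1. E_x = -17/4  [line -2·x + 11·y + 295/8 = 0 ∩ |EA|² = 3125/64]
2. E_y = -33/8  [line -2·x + 11·y + 295/8 = 0 ∩ |EA|² = 3125/64]
   → E = (-17/4, -33/8)

E = (-17/4, -33/8)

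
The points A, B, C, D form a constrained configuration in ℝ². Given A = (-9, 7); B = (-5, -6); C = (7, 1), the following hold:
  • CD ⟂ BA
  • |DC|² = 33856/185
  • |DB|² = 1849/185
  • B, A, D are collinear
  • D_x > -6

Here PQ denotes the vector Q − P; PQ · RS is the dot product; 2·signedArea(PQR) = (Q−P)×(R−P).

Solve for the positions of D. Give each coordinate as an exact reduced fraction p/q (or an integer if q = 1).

D = (-1097/185, -551/185)

1. D_x = -1097/185  [B, A, D are collinear ∩ CD ⟂ BA]
2. D_y = -551/185  [B, A, D are collinear ∩ CD ⟂ BA]
   → D = (-1097/185, -551/185)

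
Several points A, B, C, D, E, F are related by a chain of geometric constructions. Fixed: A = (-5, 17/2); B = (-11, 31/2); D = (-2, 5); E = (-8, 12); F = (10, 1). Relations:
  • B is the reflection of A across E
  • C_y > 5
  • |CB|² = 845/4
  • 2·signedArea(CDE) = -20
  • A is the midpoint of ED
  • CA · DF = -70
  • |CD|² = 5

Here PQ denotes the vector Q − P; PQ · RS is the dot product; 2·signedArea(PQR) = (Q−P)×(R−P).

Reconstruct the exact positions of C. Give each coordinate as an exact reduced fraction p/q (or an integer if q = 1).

C = (0, 6)

1. C_x = 0  [2·signedArea(CDE) = -20 ∩ CA · DF = -70]
2. C_y = 6  [2·signedArea(CDE) = -20 ∩ CA · DF = -70]
   → C = (0, 6)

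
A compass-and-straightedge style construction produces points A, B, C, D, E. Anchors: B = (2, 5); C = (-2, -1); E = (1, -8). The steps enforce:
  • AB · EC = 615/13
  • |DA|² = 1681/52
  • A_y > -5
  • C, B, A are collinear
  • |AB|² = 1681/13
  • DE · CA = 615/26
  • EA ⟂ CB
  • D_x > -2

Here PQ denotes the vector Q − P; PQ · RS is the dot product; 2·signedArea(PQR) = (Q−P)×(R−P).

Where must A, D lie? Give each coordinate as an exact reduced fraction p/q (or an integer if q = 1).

A = (-56/13, -58/13)
D = (-15/13, 7/26)

1. A_x = -56/13  [C, B, A are collinear ∩ EA ⟂ CB]
2. A_y = -58/13  [C, B, A are collinear ∩ EA ⟂ CB]
   → A = (-56/13, -58/13)
3. D_x = -15/13  [line 30/13·x + 45/13·y + 45/26 = 0 ∩ |DA|² = 1681/52]
4. D_y = 7/26  [line 30/13·x + 45/13·y + 45/26 = 0 ∩ |DA|² = 1681/52]
   → D = (-15/13, 7/26)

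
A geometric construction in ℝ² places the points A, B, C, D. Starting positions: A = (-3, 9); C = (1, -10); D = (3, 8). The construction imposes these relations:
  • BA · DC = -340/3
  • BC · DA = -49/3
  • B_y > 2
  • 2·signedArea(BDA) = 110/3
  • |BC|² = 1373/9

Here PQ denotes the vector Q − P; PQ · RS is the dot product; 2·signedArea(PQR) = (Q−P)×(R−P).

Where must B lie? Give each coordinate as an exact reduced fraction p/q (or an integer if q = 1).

1. B_x = 1/3  [BA · DC = -340/3 ∩ 2·signedArea(BDA) = 110/3]
2. B_y = 7/3  [BA · DC = -340/3 ∩ 2·signedArea(BDA) = 110/3]
   → B = (1/3, 7/3)

B = (1/3, 7/3)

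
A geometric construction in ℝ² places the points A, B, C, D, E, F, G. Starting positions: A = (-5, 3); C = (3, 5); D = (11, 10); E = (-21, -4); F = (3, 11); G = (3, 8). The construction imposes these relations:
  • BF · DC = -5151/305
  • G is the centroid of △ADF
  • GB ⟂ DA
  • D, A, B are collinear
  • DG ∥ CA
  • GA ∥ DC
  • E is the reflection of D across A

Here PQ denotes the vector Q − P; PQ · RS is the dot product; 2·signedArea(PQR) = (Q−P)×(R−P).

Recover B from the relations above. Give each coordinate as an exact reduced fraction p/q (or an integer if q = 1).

B = (1083/305, 2056/305)

1. B_x = 1083/305  [D, A, B are collinear ∩ GB ⟂ DA]
2. B_y = 2056/305  [D, A, B are collinear ∩ GB ⟂ DA]
   → B = (1083/305, 2056/305)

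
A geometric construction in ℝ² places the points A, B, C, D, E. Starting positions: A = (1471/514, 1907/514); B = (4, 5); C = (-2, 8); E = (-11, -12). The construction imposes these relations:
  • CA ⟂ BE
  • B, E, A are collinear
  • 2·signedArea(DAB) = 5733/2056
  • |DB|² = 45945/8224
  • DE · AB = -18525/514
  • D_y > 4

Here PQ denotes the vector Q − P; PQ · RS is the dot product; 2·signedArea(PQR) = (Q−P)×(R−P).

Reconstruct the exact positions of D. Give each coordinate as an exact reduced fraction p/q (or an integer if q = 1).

D = (3385/2056, 9833/2056)

1. D_x = 3385/2056  [DE · AB = -18525/514 ∩ 2·signedArea(DAB) = 5733/2056]
2. D_y = 9833/2056  [DE · AB = -18525/514 ∩ 2·signedArea(DAB) = 5733/2056]
   → D = (3385/2056, 9833/2056)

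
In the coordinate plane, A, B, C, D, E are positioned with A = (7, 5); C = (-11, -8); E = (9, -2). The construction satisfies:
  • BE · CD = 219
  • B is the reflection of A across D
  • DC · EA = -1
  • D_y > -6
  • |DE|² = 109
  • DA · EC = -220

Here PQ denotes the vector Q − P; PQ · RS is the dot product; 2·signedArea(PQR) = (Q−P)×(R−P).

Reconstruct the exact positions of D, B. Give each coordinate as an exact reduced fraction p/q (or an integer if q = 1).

1. D_x = -1  [DC · EA = -1 ∩ DA · EC = -220]
2. D_y = -5  [DC · EA = -1 ∩ DA · EC = -220]
   → D = (-1, -5)
3. B_x = -9  [B is the reflection of A across D]
4. B_y = -15  [B is the reflection of A across D]
   → B = (-9, -15)

B = (-9, -15)
D = (-1, -5)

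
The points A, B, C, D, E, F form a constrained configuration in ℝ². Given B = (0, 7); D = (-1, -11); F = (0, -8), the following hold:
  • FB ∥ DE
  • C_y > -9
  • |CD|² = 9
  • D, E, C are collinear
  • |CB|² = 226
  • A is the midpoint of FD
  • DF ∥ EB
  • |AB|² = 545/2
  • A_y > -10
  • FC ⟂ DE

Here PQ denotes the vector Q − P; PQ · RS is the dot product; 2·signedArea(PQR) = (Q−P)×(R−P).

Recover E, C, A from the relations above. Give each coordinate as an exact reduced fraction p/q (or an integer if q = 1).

A = (-1/2, -19/2)
C = (-1, -8)
E = (-1, 4)

1. E_x = -1  [DF ∥ EB ∩ FB ∥ DE]
2. E_y = 4  [DF ∥ EB ∩ FB ∥ DE]
   → E = (-1, 4)
3. C_x = -1  [D, E, C are collinear ∩ FC ⟂ DE]
4. C_y = -8  [D, E, C are collinear ∩ FC ⟂ DE]
   → C = (-1, -8)
5. A_x = -1/2  [A is the midpoint of FD]
6. A_y = -19/2  [A is the midpoint of FD]
   → A = (-1/2, -19/2)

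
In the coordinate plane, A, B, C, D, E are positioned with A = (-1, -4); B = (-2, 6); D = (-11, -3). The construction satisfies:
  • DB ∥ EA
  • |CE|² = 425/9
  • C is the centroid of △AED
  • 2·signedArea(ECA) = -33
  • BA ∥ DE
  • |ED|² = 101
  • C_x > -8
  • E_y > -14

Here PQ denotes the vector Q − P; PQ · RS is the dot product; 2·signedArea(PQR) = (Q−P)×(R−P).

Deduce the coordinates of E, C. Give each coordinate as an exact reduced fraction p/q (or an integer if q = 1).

1. E_x = -10  [DB ∥ EA ∩ BA ∥ DE]
2. E_y = -13  [DB ∥ EA ∩ BA ∥ DE]
   → E = (-10, -13)
3. C_x = -22/3  [C is the centroid of △AED]
4. C_y = -20/3  [C is the centroid of △AED]
   → C = (-22/3, -20/3)

C = (-22/3, -20/3)
E = (-10, -13)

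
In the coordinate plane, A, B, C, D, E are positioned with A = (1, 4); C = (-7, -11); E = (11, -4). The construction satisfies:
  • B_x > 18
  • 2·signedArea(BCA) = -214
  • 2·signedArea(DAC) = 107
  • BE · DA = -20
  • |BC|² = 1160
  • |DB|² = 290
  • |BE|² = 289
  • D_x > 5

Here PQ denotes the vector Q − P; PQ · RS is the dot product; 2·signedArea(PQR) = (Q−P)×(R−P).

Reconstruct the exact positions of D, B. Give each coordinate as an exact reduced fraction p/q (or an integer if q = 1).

B = (19, 11)
D = (6, 0)

1. B_x = 19  [line -15·x + 8·y + 197 = 0 ∩ |BE|² = 289]
2. B_y = 11  [line -15·x + 8·y + 197 = 0 ∩ |BE|² = 289]
   → B = (19, 11)
3. D_x = 6  [2·signedArea(DAC) = 107 ∩ BE · DA = -20]
4. D_y = 0  [2·signedArea(DAC) = 107 ∩ BE · DA = -20]
   → D = (6, 0)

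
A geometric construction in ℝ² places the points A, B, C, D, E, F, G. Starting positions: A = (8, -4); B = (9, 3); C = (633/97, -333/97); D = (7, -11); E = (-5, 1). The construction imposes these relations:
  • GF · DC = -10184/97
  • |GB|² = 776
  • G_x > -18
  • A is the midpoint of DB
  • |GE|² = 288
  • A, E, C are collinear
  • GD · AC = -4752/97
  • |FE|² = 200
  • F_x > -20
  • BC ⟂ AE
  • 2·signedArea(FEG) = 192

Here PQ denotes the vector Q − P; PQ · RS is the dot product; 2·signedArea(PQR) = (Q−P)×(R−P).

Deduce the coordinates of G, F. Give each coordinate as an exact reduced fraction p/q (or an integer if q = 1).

F = (-19, -1)
G = (-17, 13)

1. G_x = -17  [line 143/97·x + -55/97·y + 3146/97 = 0 ∩ |GE|² = 288]
2. G_y = 13  [line 143/97·x + -55/97·y + 3146/97 = 0 ∩ |GE|² = 288]
   → G = (-17, 13)
3. F_x = -19  [2·signedArea(FEG) = 192 ∩ GF · DC = -10184/97]
4. F_y = -1  [2·signedArea(FEG) = 192 ∩ GF · DC = -10184/97]
   → F = (-19, -1)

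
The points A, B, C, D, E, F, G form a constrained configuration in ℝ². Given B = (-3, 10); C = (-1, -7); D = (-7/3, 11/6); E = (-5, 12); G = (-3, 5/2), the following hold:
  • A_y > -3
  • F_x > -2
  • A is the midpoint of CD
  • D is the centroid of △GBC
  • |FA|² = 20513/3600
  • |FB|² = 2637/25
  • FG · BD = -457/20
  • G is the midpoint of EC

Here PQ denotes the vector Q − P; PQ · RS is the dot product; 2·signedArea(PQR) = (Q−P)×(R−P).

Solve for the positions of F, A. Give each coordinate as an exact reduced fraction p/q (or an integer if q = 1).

1. F_x = -9/5  [line -2/3·x + 49/6·y + 13/30 = 0 ∩ |FB|² = 2637/25]
2. F_y = -1/5  [line -2/3·x + 49/6·y + 13/30 = 0 ∩ |FB|² = 2637/25]
   → F = (-9/5, -1/5)
3. A_x = -5/3  [A is the midpoint of CD]
4. A_y = -31/12  [A is the midpoint of CD]
   → A = (-5/3, -31/12)

A = (-5/3, -31/12)
F = (-9/5, -1/5)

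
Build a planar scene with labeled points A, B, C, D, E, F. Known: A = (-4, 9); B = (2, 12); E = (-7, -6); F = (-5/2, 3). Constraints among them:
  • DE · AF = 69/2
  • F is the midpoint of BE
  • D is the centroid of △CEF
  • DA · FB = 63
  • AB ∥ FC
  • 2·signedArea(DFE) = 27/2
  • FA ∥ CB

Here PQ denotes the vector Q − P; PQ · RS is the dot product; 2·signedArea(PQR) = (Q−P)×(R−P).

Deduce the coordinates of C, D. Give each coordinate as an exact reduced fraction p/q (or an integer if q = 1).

1. C_x = 7/2  [FA ∥ CB ∩ AB ∥ FC]
2. C_y = 6  [FA ∥ CB ∩ AB ∥ FC]
   → C = (7/2, 6)
3. D_x = -2  [D is the centroid of △CEF]
4. D_y = 1  [D is the centroid of △CEF]
   → D = (-2, 1)

C = (7/2, 6)
D = (-2, 1)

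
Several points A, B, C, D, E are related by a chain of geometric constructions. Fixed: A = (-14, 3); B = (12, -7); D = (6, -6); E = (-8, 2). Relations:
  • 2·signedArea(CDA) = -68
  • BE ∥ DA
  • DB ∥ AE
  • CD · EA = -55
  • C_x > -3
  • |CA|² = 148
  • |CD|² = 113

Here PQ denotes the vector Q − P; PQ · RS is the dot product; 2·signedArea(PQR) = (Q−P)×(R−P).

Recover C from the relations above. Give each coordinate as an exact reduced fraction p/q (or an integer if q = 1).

1. C_x = -2  [2·signedArea(CDA) = -68 ∩ CD · EA = -55]
2. C_y = 1  [2·signedArea(CDA) = -68 ∩ CD · EA = -55]
   → C = (-2, 1)

C = (-2, 1)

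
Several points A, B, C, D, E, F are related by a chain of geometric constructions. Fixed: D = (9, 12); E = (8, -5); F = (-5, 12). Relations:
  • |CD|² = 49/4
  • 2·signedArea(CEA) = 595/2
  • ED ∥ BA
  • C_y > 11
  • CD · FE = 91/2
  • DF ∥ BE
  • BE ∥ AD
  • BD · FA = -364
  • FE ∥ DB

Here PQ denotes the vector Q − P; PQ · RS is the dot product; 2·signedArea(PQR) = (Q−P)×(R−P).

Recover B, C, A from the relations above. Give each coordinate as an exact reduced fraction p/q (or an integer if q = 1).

A = (23, 12)
B = (22, -5)
C = (11/2, 12)

1. B_x = 22  [DF ∥ BE ∩ FE ∥ DB]
2. B_y = -5  [DF ∥ BE ∩ FE ∥ DB]
   → B = (22, -5)
3. A_x = 23  [BE ∥ AD ∩ ED ∥ BA]
4. A_y = 12  [BE ∥ AD ∩ ED ∥ BA]
   → A = (23, 12)
5. C_x = 11/2  [2·signedArea(CEA) = 595/2 ∩ CD · FE = 91/2]
6. C_y = 12  [2·signedArea(CEA) = 595/2 ∩ CD · FE = 91/2]
   → C = (11/2, 12)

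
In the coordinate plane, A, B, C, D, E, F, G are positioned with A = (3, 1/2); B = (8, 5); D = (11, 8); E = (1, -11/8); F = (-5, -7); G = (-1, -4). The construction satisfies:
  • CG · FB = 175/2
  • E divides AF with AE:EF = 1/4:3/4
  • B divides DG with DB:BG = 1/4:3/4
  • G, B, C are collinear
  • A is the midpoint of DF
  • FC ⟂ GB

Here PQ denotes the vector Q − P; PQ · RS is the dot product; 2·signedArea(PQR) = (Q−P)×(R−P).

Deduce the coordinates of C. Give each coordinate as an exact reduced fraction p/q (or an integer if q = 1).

C = (-9/2, -15/2)

1. C_x = -9/2  [G, B, C are collinear ∩ FC ⟂ GB]
2. C_y = -15/2  [G, B, C are collinear ∩ FC ⟂ GB]
   → C = (-9/2, -15/2)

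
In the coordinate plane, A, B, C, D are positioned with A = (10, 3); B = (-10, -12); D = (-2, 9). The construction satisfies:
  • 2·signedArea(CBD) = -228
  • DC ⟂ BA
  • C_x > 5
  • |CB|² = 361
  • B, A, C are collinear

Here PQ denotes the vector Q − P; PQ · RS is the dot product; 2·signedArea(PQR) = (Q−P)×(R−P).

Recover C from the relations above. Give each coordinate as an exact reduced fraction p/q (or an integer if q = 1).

C = (26/5, -3/5)

1. C_x = 26/5  [B, A, C are collinear ∩ DC ⟂ BA]
2. C_y = -3/5  [B, A, C are collinear ∩ DC ⟂ BA]
   → C = (26/5, -3/5)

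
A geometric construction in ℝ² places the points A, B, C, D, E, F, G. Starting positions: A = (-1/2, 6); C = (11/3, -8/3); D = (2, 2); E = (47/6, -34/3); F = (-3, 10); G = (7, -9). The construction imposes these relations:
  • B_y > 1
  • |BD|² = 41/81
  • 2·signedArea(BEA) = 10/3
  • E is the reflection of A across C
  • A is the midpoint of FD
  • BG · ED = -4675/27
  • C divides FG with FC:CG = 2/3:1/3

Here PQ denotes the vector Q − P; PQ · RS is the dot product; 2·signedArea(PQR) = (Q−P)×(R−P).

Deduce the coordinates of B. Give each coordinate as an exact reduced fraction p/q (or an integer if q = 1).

B = (13/9, 14/9)

1. B_x = 13/9  [BG · ED = -4675/27 ∩ 2·signedArea(BEA) = 10/3]
2. B_y = 14/9  [BG · ED = -4675/27 ∩ 2·signedArea(BEA) = 10/3]
   → B = (13/9, 14/9)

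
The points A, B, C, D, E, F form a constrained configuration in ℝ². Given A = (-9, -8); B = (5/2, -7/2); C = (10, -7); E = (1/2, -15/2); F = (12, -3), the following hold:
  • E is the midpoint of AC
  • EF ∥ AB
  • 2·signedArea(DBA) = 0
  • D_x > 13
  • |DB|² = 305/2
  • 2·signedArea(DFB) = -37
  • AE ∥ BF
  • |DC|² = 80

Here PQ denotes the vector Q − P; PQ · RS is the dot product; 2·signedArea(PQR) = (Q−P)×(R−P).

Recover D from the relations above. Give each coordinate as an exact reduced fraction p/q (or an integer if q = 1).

1. D_x = 14  [2·signedArea(DBA) = 0 ∩ 2·signedArea(DFB) = -37]
2. D_y = 1  [2·signedArea(DBA) = 0 ∩ 2·signedArea(DFB) = -37]
   → D = (14, 1)

D = (14, 1)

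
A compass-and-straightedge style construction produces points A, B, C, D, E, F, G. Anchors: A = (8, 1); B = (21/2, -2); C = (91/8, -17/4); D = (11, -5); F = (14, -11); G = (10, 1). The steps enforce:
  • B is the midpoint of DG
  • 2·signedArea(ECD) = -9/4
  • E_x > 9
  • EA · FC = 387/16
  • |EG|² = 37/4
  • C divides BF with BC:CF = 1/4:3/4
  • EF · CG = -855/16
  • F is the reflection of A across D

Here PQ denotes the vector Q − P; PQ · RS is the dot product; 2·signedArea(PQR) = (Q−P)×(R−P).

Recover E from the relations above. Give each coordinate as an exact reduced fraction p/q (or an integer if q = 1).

E = (19/2, -2)

1. E_x = 19/2  [EA · FC = 387/16 ∩ 2·signedArea(ECD) = -9/4]
2. E_y = -2  [EA · FC = 387/16 ∩ 2·signedArea(ECD) = -9/4]
   → E = (19/2, -2)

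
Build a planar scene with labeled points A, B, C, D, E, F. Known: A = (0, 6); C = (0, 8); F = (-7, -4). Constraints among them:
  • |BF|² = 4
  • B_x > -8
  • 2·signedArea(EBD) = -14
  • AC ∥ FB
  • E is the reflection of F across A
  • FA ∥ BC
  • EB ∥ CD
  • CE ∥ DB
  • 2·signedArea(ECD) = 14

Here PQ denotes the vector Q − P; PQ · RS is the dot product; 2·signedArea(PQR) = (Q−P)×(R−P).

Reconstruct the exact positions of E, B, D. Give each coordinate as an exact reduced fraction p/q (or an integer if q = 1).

1. E_x = 7  [E is the reflection of F across A]
2. E_y = 16  [E is the reflection of F across A]
   → E = (7, 16)
3. B_x = -7  [FA ∥ BC ∩ AC ∥ FB]
4. B_y = -2  [FA ∥ BC ∩ AC ∥ FB]
   → B = (-7, -2)
5. D_x = -14  [CE ∥ DB ∩ EB ∥ CD]
6. D_y = -10  [CE ∥ DB ∩ EB ∥ CD]
   → D = (-14, -10)

B = (-7, -2)
D = (-14, -10)
E = (7, 16)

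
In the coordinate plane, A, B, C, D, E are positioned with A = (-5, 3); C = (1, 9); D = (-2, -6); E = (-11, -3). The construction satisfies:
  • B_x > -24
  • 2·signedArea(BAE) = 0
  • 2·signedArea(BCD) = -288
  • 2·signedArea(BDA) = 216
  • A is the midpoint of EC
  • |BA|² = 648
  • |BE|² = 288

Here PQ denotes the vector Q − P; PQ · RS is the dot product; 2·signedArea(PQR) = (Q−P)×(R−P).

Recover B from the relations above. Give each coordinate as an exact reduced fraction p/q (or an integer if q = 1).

B = (-23, -15)

1. B_x = -23  [2·signedArea(BAE) = 0 ∩ 2·signedArea(BDA) = 216]
2. B_y = -15  [2·signedArea(BAE) = 0 ∩ 2·signedArea(BDA) = 216]
   → B = (-23, -15)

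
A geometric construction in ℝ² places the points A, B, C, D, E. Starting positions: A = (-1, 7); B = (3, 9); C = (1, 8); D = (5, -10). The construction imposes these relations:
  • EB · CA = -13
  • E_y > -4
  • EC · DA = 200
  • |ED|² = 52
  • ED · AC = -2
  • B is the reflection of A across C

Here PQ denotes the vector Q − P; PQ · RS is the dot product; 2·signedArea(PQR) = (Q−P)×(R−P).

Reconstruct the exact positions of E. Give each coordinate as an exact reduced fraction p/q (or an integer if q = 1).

E = (13/5, -16/5)

1. E_x = 13/5  [EB · CA = -13 ∩ EC · DA = 200]
2. E_y = -16/5  [EB · CA = -13 ∩ EC · DA = 200]
   → E = (13/5, -16/5)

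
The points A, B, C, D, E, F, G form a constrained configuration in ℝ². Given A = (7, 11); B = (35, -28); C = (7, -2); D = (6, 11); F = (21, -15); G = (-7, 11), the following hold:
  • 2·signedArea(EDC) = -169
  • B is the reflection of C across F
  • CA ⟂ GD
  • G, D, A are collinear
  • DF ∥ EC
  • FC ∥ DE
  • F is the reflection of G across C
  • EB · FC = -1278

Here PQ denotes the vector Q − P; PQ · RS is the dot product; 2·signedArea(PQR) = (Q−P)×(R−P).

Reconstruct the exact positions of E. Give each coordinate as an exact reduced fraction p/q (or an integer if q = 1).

E = (-8, 24)

1. E_x = -8  [DF ∥ EC ∩ FC ∥ DE]
2. E_y = 24  [DF ∥ EC ∩ FC ∥ DE]
   → E = (-8, 24)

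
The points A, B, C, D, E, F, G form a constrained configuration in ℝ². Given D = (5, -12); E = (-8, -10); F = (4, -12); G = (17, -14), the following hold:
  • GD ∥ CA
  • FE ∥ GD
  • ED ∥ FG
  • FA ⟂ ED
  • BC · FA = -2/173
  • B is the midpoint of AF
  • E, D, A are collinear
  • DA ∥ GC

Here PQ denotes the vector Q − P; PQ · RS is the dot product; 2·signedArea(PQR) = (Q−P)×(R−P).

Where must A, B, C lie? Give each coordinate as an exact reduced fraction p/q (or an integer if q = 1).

A = (696/173, -2050/173)
B = (694/173, -2063/173)
C = (2772/173, -2396/173)

1. A_x = 696/173  [E, D, A are collinear ∩ FA ⟂ ED]
2. A_y = -2050/173  [E, D, A are collinear ∩ FA ⟂ ED]
   → A = (696/173, -2050/173)
3. B_x = 694/173  [B is the midpoint of AF]
4. B_y = -2063/173  [B is the midpoint of AF]
   → B = (694/173, -2063/173)
5. C_x = 2772/173  [GD ∥ CA ∩ DA ∥ GC]
6. C_y = -2396/173  [GD ∥ CA ∩ DA ∥ GC]
   → C = (2772/173, -2396/173)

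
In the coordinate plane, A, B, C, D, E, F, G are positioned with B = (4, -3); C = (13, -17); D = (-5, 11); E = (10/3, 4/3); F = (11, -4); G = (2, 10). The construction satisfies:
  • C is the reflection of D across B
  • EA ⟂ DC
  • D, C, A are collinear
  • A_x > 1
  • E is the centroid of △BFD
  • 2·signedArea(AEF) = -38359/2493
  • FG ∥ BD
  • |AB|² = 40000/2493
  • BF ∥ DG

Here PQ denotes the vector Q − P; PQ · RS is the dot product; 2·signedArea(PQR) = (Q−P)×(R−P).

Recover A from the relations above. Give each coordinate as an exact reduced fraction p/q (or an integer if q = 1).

A = (508/277, 307/831)

1. A_x = 508/277  [D, C, A are collinear ∩ EA ⟂ DC]
2. A_y = 307/831  [D, C, A are collinear ∩ EA ⟂ DC]
   → A = (508/277, 307/831)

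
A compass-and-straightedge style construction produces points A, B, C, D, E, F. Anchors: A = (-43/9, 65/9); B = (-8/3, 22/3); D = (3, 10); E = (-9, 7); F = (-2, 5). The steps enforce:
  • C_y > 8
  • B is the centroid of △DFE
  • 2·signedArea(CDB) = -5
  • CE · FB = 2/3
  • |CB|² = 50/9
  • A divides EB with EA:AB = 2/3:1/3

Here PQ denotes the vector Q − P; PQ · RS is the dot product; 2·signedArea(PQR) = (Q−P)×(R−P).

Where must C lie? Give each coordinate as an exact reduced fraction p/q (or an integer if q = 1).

C = (-1, 9)

1. C_x = -1  [2·signedArea(CDB) = -5 ∩ CE · FB = 2/3]
2. C_y = 9  [2·signedArea(CDB) = -5 ∩ CE · FB = 2/3]
   → C = (-1, 9)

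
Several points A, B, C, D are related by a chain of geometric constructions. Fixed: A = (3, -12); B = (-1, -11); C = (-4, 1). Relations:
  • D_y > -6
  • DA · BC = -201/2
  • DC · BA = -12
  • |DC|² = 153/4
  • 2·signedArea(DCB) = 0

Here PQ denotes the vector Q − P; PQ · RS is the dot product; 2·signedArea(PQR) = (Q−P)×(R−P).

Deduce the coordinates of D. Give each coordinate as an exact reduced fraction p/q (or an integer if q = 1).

1. D_x = -5/2  [2·signedArea(DCB) = 0 ∩ DA · BC = -201/2]
2. D_y = -5  [2·signedArea(DCB) = 0 ∩ DA · BC = -201/2]
   → D = (-5/2, -5)

D = (-5/2, -5)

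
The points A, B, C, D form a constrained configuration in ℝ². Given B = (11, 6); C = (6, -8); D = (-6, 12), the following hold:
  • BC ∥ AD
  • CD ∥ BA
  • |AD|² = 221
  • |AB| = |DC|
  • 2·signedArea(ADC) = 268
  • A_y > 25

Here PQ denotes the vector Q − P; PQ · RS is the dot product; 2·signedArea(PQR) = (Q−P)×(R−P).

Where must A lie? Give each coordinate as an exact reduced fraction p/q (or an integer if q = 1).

1. A_x = -1  [BC ∥ AD ∩ CD ∥ BA]
2. A_y = 26  [BC ∥ AD ∩ CD ∥ BA]
   → A = (-1, 26)

A = (-1, 26)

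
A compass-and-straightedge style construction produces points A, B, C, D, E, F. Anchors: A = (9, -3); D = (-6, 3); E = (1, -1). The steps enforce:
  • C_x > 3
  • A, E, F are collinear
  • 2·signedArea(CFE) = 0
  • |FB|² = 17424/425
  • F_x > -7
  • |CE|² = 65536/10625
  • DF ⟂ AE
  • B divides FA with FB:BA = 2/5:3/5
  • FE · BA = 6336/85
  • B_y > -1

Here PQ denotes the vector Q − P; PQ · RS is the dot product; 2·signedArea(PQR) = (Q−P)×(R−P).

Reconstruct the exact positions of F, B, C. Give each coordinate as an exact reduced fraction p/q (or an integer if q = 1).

1. F_x = -111/17  [A, E, F are collinear ∩ DF ⟂ AE]
2. F_y = 15/17  [A, E, F are collinear ∩ DF ⟂ AE]
   → F = (-111/17, 15/17)
3. B_x = -27/85  [B divides FA with FB:BA = 2/5:3/5]
4. B_y = -57/85  [B divides FA with FB:BA = 2/5:3/5]
   → B = (-27/85, -57/85)
5. C_x = 1449/425  [line 32/17·x + 128/17·y + 96/17 = 0 ∩ |CE|² = 65536/10625]
6. C_y = -681/425  [line 32/17·x + 128/17·y + 96/17 = 0 ∩ |CE|² = 65536/10625]
   → C = (1449/425, -681/425)

B = (-27/85, -57/85)
C = (1449/425, -681/425)
F = (-111/17, 15/17)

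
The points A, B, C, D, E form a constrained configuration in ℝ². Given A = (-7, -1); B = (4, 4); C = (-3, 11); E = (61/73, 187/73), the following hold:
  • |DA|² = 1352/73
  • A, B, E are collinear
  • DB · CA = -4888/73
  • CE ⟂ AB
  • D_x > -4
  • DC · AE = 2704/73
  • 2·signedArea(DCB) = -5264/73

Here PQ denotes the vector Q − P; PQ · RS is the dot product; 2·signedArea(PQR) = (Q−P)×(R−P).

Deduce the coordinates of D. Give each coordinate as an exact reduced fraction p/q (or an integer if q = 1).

1. D_x = -225/73  [DC · AE = 2704/73 ∩ DB · CA = -4888/73]
2. D_y = 57/73  [DC · AE = 2704/73 ∩ DB · CA = -4888/73]
   → D = (-225/73, 57/73)

D = (-225/73, 57/73)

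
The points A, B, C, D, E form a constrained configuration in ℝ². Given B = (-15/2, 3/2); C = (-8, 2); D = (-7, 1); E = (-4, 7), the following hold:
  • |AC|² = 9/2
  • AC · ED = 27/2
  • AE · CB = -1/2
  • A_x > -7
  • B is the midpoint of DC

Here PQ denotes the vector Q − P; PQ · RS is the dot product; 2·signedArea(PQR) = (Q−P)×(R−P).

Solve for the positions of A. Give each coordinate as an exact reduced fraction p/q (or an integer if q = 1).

A = (-13/2, 7/2)

1. A_x = -13/2  [AE · CB = -1/2 ∩ AC · ED = 27/2]
2. A_y = 7/2  [AE · CB = -1/2 ∩ AC · ED = 27/2]
   → A = (-13/2, 7/2)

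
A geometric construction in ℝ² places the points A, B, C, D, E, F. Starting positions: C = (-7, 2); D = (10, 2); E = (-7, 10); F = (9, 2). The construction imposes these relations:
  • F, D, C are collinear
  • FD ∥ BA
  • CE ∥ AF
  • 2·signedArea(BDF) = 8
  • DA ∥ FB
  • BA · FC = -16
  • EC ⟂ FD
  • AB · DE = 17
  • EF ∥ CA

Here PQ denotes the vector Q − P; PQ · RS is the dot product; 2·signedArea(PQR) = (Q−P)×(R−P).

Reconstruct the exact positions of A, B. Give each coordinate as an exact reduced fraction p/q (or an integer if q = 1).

A = (9, -6)
B = (8, -6)

1. A_x = 9  [CE ∥ AF ∩ EF ∥ CA]
2. A_y = -6  [CE ∥ AF ∩ EF ∥ CA]
   → A = (9, -6)
3. B_x = 8  [FD ∥ BA ∩ DA ∥ FB]
4. B_y = -6  [FD ∥ BA ∩ DA ∥ FB]
   → B = (8, -6)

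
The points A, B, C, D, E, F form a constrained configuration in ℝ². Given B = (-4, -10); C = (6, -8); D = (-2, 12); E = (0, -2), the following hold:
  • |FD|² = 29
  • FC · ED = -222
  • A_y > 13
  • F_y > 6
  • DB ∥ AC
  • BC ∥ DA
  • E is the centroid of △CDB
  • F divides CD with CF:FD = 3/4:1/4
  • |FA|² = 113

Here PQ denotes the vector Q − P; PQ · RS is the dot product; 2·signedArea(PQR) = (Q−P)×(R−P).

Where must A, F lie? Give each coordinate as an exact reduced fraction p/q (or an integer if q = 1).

A = (8, 14)
F = (0, 7)

1. A_x = 8  [DB ∥ AC ∩ BC ∥ DA]
2. A_y = 14  [DB ∥ AC ∩ BC ∥ DA]
   → A = (8, 14)
3. F_x = 0  [F divides CD with CF:FD = 3/4:1/4]
4. F_y = 7  [F divides CD with CF:FD = 3/4:1/4]
   → F = (0, 7)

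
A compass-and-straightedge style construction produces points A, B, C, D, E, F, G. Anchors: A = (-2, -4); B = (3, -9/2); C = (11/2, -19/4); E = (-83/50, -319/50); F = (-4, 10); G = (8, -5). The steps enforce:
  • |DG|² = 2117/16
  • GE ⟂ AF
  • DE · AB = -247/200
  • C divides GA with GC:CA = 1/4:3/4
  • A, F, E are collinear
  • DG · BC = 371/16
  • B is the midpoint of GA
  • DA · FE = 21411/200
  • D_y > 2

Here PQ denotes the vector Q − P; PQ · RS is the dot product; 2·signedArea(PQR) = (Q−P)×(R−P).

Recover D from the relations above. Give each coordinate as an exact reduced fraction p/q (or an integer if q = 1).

1. D_x = -1/2  [DA · FE = 21411/200 ∩ DG · BC = 371/16]
2. D_y = 11/4  [DA · FE = 21411/200 ∩ DG · BC = 371/16]
   → D = (-1/2, 11/4)

D = (-1/2, 11/4)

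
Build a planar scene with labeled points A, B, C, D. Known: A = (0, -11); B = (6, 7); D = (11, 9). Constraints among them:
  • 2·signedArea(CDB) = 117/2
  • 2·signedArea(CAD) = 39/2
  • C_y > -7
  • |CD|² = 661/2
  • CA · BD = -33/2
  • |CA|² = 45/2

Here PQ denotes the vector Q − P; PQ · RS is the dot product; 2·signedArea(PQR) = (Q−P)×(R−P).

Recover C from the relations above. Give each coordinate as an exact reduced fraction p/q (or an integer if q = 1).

C = (3/2, -13/2)

1. C_x = 3/2  [2·signedArea(CDB) = 117/2 ∩ 2·signedArea(CAD) = 39/2]
2. C_y = -13/2  [2·signedArea(CDB) = 117/2 ∩ 2·signedArea(CAD) = 39/2]
   → C = (3/2, -13/2)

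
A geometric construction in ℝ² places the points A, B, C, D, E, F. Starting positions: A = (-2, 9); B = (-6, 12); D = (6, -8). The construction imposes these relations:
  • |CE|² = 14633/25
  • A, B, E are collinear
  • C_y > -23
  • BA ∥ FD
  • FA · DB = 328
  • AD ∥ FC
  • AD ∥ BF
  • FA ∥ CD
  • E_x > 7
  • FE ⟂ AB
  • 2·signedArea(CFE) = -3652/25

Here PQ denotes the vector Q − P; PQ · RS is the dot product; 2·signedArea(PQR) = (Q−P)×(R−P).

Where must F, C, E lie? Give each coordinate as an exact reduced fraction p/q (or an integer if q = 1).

C = (10, -22)
E = (182/25, 51/25)
F = (2, -5)

1. F_x = 2  [BA ∥ FD ∩ AD ∥ BF]
2. F_y = -5  [BA ∥ FD ∩ AD ∥ BF]
   → F = (2, -5)
3. C_x = 10  [FA ∥ CD ∩ AD ∥ FC]
4. C_y = -22  [FA ∥ CD ∩ AD ∥ FC]
   → C = (10, -22)
5. E_x = 182/25  [A, B, E are collinear ∩ FE ⟂ AB]
6. E_y = 51/25  [A, B, E are collinear ∩ FE ⟂ AB]
   → E = (182/25, 51/25)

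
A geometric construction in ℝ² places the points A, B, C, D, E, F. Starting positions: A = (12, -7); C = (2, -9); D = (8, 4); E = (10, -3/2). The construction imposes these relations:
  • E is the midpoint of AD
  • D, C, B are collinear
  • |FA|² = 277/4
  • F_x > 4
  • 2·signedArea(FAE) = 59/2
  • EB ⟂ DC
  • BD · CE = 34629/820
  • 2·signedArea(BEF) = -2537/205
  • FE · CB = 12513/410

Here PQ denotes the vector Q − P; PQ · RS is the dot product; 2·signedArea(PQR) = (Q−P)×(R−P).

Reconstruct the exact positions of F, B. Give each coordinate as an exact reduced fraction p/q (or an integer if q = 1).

1. B_x = 1283/205  [D, C, B are collinear ∩ EB ⟂ DC]
2. B_y = 93/410  [D, C, B are collinear ∩ EB ⟂ DC]
   → B = (1283/205, 93/410)
3. F_x = 5  [FE · CB = 12513/410 ∩ 2·signedArea(FAE) = 59/2]
4. F_y = -5/2  [FE · CB = 12513/410 ∩ 2·signedArea(FAE) = 59/2]
   → F = (5, -5/2)

B = (1283/205, 93/410)
F = (5, -5/2)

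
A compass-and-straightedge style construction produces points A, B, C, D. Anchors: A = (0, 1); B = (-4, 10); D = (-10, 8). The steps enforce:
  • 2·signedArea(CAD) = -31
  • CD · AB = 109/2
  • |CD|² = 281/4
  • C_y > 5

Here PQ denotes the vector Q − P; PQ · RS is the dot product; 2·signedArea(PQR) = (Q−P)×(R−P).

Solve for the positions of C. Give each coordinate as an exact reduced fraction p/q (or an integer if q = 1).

C = (-2, 11/2)

1. C_x = -2  [2·signedArea(CAD) = -31 ∩ CD · AB = 109/2]
2. C_y = 11/2  [2·signedArea(CAD) = -31 ∩ CD · AB = 109/2]
   → C = (-2, 11/2)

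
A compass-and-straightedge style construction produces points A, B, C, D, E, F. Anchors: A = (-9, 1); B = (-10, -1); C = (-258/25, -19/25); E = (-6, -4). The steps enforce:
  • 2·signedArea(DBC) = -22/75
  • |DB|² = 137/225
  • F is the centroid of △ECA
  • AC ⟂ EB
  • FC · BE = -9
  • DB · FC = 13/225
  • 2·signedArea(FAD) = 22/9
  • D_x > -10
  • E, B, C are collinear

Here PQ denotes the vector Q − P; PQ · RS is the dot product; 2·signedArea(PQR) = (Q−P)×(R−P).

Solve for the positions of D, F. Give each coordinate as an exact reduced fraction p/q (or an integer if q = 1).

D = (-733/75, -19/75)
F = (-211/25, -94/75)

1. F_x = -211/25  [F is the centroid of △ECA]
2. F_y = -94/75  [F is the centroid of △ECA]
   → F = (-211/25, -94/75)
3. D_x = -733/75  [DB · FC = 13/225 ∩ 2·signedArea(DBC) = -22/75]
4. D_y = -19/75  [DB · FC = 13/225 ∩ 2·signedArea(DBC) = -22/75]
   → D = (-733/75, -19/75)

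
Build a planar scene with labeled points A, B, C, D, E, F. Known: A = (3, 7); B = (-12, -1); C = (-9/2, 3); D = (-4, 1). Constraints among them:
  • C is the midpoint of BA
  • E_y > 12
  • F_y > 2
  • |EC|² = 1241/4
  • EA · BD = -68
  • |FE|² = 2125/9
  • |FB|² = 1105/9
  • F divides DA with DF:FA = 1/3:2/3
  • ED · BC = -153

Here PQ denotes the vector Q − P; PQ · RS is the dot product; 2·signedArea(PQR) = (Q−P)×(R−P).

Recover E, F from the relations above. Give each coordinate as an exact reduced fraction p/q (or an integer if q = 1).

1. E_x = 10  [EA · BD = -68 ∩ ED · BC = -153]
2. E_y = 13  [EA · BD = -68 ∩ ED · BC = -153]
   → E = (10, 13)
3. F_x = -5/3  [F divides DA with DF:FA = 1/3:2/3]
4. F_y = 3  [F divides DA with DF:FA = 1/3:2/3]
   → F = (-5/3, 3)

E = (10, 13)
F = (-5/3, 3)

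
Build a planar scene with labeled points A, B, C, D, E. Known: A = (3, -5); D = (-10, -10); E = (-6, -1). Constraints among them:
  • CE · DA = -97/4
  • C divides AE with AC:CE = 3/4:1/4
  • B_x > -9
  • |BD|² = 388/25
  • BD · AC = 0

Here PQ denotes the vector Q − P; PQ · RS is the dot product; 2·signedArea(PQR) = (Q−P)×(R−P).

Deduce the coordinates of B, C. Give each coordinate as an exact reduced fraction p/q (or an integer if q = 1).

1. C_x = -15/4  [C divides AE with AC:CE = 3/4:1/4]
2. C_y = -2  [C divides AE with AC:CE = 3/4:1/4]
   → C = (-15/4, -2)
3. B_x = -42/5  [line 27/4·x + -3·y + 75/2 = 0 ∩ |BD|² = 388/25]
4. B_y = -32/5  [line 27/4·x + -3·y + 75/2 = 0 ∩ |BD|² = 388/25]
   → B = (-42/5, -32/5)

B = (-42/5, -32/5)
C = (-15/4, -2)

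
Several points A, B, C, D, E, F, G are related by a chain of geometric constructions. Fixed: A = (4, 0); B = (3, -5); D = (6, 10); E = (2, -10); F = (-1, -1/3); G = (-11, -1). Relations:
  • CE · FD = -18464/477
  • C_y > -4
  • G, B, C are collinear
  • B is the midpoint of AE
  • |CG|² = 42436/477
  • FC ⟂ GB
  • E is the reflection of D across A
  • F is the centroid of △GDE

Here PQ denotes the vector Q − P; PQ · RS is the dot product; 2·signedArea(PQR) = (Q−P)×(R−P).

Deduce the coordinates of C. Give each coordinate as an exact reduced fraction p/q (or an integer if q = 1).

1. C_x = -307/159  [G, B, C are collinear ∩ FC ⟂ GB]
2. C_y = -571/159  [G, B, C are collinear ∩ FC ⟂ GB]
   → C = (-307/159, -571/159)

C = (-307/159, -571/159)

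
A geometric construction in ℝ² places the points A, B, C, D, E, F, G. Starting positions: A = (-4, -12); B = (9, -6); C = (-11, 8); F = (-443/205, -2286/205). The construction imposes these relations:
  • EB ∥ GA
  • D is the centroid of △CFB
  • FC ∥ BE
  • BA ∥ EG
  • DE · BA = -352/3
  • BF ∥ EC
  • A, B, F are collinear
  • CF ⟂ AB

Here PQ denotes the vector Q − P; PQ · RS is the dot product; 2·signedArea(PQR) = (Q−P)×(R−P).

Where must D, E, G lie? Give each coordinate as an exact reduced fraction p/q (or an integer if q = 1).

D = (-853/615, -1876/615)
E = (33/205, 2696/205)
G = (-2632/205, 1466/205)

1. D_x = -853/615  [D is the centroid of △CFB]
2. D_y = -1876/615  [D is the centroid of △CFB]
   → D = (-853/615, -1876/615)
3. E_x = 33/205  [BF ∥ EC ∩ FC ∥ BE]
4. E_y = 2696/205  [BF ∥ EC ∩ FC ∥ BE]
   → E = (33/205, 2696/205)
5. G_x = -2632/205  [EB ∥ GA ∩ BA ∥ EG]
6. G_y = 1466/205  [EB ∥ GA ∩ BA ∥ EG]
   → G = (-2632/205, 1466/205)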